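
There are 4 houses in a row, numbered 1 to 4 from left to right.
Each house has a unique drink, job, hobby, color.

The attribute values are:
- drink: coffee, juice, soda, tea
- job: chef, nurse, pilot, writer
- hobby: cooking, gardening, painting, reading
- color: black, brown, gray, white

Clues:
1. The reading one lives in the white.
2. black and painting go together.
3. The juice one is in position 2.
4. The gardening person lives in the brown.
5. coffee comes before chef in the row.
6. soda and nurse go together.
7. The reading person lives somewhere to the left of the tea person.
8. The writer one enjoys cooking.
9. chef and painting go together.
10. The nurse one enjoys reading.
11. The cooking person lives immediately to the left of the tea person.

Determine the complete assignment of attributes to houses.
Solution:

House | Drink | Job | Hobby | Color
-----------------------------------
  1   | soda | nurse | reading | white
  2   | juice | pilot | gardening | brown
  3   | coffee | writer | cooking | gray
  4   | tea | chef | painting | black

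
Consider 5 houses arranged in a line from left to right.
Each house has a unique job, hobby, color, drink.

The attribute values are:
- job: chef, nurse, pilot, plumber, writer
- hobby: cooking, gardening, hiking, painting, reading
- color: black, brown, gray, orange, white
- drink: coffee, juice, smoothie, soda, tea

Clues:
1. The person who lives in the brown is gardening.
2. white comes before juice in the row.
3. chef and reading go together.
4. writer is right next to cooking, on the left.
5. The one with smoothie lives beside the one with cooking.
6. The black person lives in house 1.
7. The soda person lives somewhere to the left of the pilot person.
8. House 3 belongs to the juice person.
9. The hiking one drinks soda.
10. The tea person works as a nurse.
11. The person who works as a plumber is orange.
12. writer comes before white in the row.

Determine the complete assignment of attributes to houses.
Solution:

House | Job | Hobby | Color | Drink
-----------------------------------
  1   | writer | painting | black | smoothie
  2   | nurse | cooking | white | tea
  3   | chef | reading | gray | juice
  4   | plumber | hiking | orange | soda
  5   | pilot | gardening | brown | coffee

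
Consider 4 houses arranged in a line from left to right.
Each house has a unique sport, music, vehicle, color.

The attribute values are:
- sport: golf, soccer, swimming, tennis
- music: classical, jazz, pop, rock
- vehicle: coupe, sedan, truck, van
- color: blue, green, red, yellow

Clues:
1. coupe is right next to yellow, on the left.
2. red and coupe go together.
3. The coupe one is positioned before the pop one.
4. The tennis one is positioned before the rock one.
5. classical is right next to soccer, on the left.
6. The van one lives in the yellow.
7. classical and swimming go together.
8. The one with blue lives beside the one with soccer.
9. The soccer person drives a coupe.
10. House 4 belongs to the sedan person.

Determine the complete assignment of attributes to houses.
Solution:

House | Sport | Music | Vehicle | Color
---------------------------------------
  1   | swimming | classical | truck | blue
  2   | soccer | jazz | coupe | red
  3   | tennis | pop | van | yellow
  4   | golf | rock | sedan | green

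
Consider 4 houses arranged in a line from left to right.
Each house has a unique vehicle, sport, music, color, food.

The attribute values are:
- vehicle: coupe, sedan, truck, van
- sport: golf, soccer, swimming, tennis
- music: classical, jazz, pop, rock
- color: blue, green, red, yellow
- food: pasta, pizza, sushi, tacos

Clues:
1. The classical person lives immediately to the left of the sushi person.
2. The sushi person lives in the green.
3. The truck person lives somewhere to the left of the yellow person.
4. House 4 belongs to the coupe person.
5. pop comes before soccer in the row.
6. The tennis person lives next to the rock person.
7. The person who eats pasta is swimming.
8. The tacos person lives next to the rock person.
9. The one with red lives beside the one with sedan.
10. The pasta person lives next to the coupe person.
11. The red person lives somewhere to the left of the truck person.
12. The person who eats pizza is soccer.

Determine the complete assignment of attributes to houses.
Solution:

House | Vehicle | Sport | Music | Color | Food
----------------------------------------------
  1   | van | tennis | classical | red | tacos
  2   | sedan | golf | rock | green | sushi
  3   | truck | swimming | pop | blue | pasta
  4   | coupe | soccer | jazz | yellow | pizza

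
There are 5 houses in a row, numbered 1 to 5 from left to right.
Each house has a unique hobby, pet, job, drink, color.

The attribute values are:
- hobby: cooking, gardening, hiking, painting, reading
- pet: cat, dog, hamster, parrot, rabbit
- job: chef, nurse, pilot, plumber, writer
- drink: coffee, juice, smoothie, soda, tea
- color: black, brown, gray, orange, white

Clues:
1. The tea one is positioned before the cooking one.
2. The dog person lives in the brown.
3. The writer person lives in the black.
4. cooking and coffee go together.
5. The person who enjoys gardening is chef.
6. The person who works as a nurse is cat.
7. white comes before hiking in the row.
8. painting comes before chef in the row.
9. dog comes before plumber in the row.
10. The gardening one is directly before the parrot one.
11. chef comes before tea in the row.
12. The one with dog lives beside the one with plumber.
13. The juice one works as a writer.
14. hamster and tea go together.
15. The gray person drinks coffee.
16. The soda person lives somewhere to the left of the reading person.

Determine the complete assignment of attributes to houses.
Solution:

House | Hobby | Pet | Job | Drink | Color
-----------------------------------------
  1   | painting | rabbit | writer | juice | black
  2   | gardening | dog | chef | soda | brown
  3   | reading | parrot | plumber | smoothie | white
  4   | hiking | hamster | pilot | tea | orange
  5   | cooking | cat | nurse | coffee | gray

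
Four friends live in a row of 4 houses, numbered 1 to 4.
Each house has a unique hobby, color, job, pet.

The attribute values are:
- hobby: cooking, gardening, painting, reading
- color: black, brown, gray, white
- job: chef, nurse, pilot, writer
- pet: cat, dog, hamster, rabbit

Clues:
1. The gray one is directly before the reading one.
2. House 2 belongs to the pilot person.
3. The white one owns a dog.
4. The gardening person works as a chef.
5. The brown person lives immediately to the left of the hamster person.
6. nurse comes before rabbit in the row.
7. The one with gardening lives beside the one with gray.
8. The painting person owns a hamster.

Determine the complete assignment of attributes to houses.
Solution:

House | Hobby | Color | Job | Pet
---------------------------------
  1   | gardening | brown | chef | cat
  2   | painting | gray | pilot | hamster
  3   | reading | white | nurse | dog
  4   | cooking | black | writer | rabbit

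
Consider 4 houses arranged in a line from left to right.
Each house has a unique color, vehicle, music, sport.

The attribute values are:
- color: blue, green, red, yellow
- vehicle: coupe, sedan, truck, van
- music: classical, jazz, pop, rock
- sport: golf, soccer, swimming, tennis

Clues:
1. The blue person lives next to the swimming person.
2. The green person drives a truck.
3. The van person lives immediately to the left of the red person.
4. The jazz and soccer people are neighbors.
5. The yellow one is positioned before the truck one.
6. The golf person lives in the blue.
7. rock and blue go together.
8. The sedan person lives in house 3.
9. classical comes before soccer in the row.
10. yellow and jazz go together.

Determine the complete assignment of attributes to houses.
Solution:

House | Color | Vehicle | Music | Sport
---------------------------------------
  1   | blue | van | rock | golf
  2   | red | coupe | classical | swimming
  3   | yellow | sedan | jazz | tennis
  4   | green | truck | pop | soccer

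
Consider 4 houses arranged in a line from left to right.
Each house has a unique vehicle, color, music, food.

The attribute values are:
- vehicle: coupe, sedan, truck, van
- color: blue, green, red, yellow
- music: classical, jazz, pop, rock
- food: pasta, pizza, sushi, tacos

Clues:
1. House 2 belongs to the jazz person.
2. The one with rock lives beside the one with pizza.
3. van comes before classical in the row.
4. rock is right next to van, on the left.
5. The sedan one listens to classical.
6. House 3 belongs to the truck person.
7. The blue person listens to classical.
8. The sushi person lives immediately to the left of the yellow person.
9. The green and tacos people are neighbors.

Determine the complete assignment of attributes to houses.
Solution:

House | Vehicle | Color | Music | Food
--------------------------------------
  1   | coupe | red | rock | sushi
  2   | van | yellow | jazz | pizza
  3   | truck | green | pop | pasta
  4   | sedan | blue | classical | tacos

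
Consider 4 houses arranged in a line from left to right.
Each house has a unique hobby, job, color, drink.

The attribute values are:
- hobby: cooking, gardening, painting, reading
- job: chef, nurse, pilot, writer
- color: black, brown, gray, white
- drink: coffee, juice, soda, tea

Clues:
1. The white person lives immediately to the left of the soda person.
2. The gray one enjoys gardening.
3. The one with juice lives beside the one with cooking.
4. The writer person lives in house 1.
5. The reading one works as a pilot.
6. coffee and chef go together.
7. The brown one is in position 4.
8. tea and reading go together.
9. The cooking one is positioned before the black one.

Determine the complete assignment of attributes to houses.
Solution:

House | Hobby | Job | Color | Drink
-----------------------------------
  1   | gardening | writer | gray | juice
  2   | cooking | chef | white | coffee
  3   | painting | nurse | black | soda
  4   | reading | pilot | brown | tea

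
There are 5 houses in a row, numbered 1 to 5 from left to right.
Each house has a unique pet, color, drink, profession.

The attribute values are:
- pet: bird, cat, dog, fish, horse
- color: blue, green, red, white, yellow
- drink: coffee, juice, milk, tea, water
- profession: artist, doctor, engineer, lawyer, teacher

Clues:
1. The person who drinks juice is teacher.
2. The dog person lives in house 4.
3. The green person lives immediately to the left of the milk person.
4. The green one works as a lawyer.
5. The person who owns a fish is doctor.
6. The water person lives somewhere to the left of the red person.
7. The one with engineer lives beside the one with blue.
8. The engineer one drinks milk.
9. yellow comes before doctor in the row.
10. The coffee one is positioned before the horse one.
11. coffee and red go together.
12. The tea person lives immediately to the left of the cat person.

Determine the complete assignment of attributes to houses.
Solution:

House | Pet | Color | Drink | Profession
----------------------------------------
  1   | bird | green | tea | lawyer
  2   | cat | yellow | milk | engineer
  3   | fish | blue | water | doctor
  4   | dog | red | coffee | artist
  5   | horse | white | juice | teacher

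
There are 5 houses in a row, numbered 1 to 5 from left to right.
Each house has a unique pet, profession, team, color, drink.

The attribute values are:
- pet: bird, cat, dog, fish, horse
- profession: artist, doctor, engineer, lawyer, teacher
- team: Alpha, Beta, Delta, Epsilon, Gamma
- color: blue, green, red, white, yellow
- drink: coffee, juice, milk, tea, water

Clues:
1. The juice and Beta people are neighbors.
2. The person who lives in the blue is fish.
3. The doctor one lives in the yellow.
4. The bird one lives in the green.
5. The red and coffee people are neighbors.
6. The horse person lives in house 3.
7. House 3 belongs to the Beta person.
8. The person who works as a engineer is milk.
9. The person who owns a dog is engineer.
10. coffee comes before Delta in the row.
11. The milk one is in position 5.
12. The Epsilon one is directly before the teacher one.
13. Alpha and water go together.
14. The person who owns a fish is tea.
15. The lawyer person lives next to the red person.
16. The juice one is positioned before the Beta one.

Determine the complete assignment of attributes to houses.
Solution:

House | Pet | Profession | Team | Color | Drink
-----------------------------------------------
  1   | fish | lawyer | Epsilon | blue | tea
  2   | cat | teacher | Gamma | red | juice
  3   | horse | doctor | Beta | yellow | coffee
  4   | bird | artist | Alpha | green | water
  5   | dog | engineer | Delta | white | milk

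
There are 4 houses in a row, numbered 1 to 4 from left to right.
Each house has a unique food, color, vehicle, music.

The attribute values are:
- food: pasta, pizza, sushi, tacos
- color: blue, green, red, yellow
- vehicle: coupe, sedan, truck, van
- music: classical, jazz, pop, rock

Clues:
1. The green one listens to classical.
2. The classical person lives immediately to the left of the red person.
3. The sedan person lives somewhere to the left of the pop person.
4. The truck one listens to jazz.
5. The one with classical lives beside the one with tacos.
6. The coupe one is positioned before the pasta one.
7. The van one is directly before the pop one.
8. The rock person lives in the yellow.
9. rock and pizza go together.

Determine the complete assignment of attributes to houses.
Solution:

House | Food | Color | Vehicle | Music
--------------------------------------
  1   | pizza | yellow | sedan | rock
  2   | sushi | green | van | classical
  3   | tacos | red | coupe | pop
  4   | pasta | blue | truck | jazz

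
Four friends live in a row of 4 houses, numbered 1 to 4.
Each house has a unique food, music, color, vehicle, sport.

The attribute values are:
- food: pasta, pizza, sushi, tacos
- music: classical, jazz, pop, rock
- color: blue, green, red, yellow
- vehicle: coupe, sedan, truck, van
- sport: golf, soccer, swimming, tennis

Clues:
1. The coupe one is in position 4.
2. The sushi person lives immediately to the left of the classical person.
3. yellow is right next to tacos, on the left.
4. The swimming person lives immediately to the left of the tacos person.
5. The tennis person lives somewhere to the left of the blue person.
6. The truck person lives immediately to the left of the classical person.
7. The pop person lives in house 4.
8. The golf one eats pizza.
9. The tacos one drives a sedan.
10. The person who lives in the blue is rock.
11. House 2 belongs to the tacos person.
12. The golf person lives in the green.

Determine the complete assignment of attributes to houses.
Solution:

House | Food | Music | Color | Vehicle | Sport
----------------------------------------------
  1   | sushi | jazz | yellow | truck | swimming
  2   | tacos | classical | red | sedan | tennis
  3   | pasta | rock | blue | van | soccer
  4   | pizza | pop | green | coupe | golf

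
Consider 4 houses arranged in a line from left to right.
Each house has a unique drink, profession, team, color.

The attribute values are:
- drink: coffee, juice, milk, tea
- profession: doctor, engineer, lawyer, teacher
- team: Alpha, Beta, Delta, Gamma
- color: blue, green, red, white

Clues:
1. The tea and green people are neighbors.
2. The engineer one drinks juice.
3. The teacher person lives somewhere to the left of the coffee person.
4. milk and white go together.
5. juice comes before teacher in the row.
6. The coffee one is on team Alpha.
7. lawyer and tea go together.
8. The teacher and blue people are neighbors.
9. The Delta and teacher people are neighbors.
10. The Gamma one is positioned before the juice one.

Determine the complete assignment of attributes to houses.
Solution:

House | Drink | Profession | Team | Color
-----------------------------------------
  1   | tea | lawyer | Gamma | red
  2   | juice | engineer | Delta | green
  3   | milk | teacher | Beta | white
  4   | coffee | doctor | Alpha | blue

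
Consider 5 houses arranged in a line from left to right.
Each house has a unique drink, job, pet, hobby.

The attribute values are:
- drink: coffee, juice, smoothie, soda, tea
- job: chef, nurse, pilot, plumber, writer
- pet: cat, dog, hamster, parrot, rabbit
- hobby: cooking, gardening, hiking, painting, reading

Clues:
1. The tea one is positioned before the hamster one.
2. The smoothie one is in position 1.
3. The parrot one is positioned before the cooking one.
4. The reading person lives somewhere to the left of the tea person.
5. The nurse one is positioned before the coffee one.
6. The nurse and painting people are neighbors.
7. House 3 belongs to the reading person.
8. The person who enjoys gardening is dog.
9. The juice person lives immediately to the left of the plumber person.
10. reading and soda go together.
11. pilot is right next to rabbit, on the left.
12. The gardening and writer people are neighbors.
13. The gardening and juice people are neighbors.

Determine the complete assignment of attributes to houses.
Solution:

House | Drink | Job | Pet | Hobby
---------------------------------
  1   | smoothie | pilot | dog | gardening
  2   | juice | writer | rabbit | hiking
  3   | soda | plumber | parrot | reading
  4   | tea | nurse | cat | cooking
  5   | coffee | chef | hamster | painting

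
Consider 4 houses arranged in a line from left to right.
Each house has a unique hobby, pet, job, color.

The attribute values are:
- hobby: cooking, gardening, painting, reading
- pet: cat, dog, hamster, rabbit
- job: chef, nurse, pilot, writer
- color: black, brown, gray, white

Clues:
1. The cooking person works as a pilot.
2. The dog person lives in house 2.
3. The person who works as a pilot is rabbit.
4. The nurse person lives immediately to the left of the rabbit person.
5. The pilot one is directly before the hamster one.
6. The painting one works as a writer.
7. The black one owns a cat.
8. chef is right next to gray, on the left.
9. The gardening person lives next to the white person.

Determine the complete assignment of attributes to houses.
Solution:

House | Hobby | Pet | Job | Color
---------------------------------
  1   | reading | cat | chef | black
  2   | gardening | dog | nurse | gray
  3   | cooking | rabbit | pilot | white
  4   | painting | hamster | writer | brown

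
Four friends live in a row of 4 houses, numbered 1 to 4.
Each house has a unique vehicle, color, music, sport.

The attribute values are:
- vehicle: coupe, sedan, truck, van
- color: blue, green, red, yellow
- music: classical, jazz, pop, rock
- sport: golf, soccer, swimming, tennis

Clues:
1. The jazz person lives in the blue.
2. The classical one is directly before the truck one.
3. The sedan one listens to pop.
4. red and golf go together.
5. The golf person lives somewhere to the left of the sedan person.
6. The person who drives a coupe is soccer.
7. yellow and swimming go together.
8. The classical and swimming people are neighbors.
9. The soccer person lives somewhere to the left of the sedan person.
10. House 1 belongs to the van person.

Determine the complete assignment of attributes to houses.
Solution:

House | Vehicle | Color | Music | Sport
---------------------------------------
  1   | van | red | classical | golf
  2   | truck | yellow | rock | swimming
  3   | coupe | blue | jazz | soccer
  4   | sedan | green | pop | tennis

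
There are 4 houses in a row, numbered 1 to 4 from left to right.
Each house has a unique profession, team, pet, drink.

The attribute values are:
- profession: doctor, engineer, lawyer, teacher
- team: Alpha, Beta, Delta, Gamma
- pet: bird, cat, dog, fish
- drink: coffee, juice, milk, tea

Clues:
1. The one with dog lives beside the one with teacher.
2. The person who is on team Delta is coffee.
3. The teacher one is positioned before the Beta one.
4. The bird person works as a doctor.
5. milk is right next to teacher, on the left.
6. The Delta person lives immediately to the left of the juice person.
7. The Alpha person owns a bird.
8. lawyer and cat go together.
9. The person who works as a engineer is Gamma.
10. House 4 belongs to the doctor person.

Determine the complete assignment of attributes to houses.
Solution:

House | Profession | Team | Pet | Drink
---------------------------------------
  1   | engineer | Gamma | dog | milk
  2   | teacher | Delta | fish | coffee
  3   | lawyer | Beta | cat | juice
  4   | doctor | Alpha | bird | tea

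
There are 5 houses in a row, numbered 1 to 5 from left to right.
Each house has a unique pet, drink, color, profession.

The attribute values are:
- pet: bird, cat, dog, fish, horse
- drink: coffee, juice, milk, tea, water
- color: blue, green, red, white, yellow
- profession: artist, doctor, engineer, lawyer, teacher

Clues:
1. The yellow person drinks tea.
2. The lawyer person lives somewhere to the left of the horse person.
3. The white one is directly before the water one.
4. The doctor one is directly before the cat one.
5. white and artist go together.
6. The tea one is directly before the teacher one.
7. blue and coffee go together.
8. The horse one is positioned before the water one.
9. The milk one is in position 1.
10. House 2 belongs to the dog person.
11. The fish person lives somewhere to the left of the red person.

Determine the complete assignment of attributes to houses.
Solution:

House | Pet | Drink | Color | Profession
----------------------------------------
  1   | fish | milk | green | lawyer
  2   | dog | tea | yellow | doctor
  3   | cat | coffee | blue | teacher
  4   | horse | juice | white | artist
  5   | bird | water | red | engineer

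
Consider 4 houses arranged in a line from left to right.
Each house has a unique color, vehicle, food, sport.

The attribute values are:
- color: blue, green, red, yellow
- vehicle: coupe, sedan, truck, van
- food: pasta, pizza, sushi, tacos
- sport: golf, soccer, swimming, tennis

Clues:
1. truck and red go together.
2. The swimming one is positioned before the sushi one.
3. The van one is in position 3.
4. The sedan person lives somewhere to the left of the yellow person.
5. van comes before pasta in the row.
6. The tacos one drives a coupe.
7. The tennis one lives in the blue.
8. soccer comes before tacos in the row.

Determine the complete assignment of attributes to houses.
Solution:

House | Color | Vehicle | Food | Sport
--------------------------------------
  1   | green | sedan | pizza | soccer
  2   | yellow | coupe | tacos | swimming
  3   | blue | van | sushi | tennis
  4   | red | truck | pasta | golf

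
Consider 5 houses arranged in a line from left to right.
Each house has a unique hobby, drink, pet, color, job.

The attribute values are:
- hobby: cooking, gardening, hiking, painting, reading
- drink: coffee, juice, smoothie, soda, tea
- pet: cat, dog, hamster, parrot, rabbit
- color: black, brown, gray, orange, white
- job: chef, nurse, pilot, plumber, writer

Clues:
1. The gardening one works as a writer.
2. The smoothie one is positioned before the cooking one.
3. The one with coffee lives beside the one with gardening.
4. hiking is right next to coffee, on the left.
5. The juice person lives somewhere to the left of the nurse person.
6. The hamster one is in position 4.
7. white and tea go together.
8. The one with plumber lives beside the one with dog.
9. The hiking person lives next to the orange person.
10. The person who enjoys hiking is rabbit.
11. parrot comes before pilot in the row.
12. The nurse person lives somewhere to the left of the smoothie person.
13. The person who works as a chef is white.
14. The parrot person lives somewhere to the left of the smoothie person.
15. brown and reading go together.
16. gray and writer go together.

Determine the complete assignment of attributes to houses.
Solution:

House | Hobby | Drink | Pet | Color | Job
-----------------------------------------
  1   | hiking | juice | rabbit | black | plumber
  2   | painting | coffee | dog | orange | nurse
  3   | gardening | soda | parrot | gray | writer
  4   | reading | smoothie | hamster | brown | pilot
  5   | cooking | tea | cat | white | chef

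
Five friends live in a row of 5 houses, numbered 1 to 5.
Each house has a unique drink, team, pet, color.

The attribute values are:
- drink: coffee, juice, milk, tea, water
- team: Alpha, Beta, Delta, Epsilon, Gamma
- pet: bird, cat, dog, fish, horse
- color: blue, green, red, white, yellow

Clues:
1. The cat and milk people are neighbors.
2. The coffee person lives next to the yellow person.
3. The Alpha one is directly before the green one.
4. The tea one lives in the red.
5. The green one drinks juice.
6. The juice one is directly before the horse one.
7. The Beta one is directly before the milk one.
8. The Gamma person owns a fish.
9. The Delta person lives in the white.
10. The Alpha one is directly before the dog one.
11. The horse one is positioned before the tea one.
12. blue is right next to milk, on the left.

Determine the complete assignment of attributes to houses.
Solution:

House | Drink | Team | Pet | Color
----------------------------------
  1   | coffee | Beta | cat | blue
  2   | milk | Alpha | bird | yellow
  3   | juice | Epsilon | dog | green
  4   | water | Delta | horse | white
  5   | tea | Gamma | fish | red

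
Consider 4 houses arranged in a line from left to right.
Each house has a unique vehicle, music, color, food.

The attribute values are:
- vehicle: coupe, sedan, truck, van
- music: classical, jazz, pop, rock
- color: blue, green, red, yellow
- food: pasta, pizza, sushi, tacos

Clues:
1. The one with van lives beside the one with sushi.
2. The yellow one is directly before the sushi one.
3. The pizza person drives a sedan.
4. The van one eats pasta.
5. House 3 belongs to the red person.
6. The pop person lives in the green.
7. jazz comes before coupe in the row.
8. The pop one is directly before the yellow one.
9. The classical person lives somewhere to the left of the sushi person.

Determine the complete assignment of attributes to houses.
Solution:

House | Vehicle | Music | Color | Food
--------------------------------------
  1   | sedan | pop | green | pizza
  2   | van | classical | yellow | pasta
  3   | truck | jazz | red | sushi
  4   | coupe | rock | blue | tacos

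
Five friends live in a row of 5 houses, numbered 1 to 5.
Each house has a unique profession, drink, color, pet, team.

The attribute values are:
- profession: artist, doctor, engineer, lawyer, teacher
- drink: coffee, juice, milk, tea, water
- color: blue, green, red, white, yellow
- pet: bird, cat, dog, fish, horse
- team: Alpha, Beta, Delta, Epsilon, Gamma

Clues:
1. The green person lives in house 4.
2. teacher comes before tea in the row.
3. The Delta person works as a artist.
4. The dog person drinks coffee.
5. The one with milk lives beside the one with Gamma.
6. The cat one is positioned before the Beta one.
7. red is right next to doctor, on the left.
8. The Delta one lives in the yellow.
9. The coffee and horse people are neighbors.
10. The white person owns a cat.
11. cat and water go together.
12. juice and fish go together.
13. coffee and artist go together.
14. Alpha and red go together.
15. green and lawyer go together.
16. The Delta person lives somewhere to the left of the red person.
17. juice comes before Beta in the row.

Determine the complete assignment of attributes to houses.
Solution:

House | Profession | Drink | Color | Pet | Team
-----------------------------------------------
  1   | artist | coffee | yellow | dog | Delta
  2   | teacher | milk | red | horse | Alpha
  3   | doctor | water | white | cat | Gamma
  4   | lawyer | juice | green | fish | Epsilon
  5   | engineer | tea | blue | bird | Beta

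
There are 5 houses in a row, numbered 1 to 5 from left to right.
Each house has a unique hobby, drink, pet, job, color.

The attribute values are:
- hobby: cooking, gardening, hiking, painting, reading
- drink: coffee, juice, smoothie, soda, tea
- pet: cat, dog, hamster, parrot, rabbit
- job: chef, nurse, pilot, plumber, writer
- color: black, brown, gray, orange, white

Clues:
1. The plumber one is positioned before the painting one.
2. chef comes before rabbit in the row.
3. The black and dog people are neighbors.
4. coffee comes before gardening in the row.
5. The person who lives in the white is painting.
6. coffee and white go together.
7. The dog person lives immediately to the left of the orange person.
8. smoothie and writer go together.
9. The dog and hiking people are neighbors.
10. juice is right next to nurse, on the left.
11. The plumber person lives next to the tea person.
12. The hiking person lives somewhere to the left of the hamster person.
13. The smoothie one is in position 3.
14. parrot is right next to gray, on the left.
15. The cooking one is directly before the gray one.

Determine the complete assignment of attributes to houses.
Solution:

House | Hobby | Drink | Pet | Job | Color
-----------------------------------------
  1   | cooking | juice | parrot | plumber | black
  2   | reading | tea | dog | nurse | gray
  3   | hiking | smoothie | cat | writer | orange
  4   | painting | coffee | hamster | chef | white
  5   | gardening | soda | rabbit | pilot | brown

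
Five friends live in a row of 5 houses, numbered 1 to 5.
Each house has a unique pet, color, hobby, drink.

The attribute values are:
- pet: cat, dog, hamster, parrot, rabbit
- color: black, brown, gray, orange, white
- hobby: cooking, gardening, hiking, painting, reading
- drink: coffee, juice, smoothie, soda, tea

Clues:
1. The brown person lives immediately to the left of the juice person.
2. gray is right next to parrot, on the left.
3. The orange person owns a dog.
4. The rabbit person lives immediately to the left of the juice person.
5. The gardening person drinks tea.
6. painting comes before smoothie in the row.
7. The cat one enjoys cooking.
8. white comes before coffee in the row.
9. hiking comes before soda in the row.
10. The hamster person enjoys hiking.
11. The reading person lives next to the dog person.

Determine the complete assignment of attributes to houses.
Solution:

House | Pet | Color | Hobby | Drink
-----------------------------------
  1   | rabbit | brown | gardening | tea
  2   | hamster | gray | hiking | juice
  3   | parrot | white | reading | soda
  4   | dog | orange | painting | coffee
  5   | cat | black | cooking | smoothie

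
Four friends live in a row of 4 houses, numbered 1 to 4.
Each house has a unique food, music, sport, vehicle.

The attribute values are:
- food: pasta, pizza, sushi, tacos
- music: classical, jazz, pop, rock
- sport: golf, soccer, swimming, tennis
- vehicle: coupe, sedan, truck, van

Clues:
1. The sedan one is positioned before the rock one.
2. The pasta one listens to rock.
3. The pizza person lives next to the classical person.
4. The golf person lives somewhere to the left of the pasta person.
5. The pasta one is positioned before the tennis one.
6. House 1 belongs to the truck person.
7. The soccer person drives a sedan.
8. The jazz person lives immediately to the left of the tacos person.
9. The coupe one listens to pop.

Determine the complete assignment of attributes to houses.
Solution:

House | Food | Music | Sport | Vehicle
--------------------------------------
  1   | pizza | jazz | golf | truck
  2   | tacos | classical | soccer | sedan
  3   | pasta | rock | swimming | van
  4   | sushi | pop | tennis | coupe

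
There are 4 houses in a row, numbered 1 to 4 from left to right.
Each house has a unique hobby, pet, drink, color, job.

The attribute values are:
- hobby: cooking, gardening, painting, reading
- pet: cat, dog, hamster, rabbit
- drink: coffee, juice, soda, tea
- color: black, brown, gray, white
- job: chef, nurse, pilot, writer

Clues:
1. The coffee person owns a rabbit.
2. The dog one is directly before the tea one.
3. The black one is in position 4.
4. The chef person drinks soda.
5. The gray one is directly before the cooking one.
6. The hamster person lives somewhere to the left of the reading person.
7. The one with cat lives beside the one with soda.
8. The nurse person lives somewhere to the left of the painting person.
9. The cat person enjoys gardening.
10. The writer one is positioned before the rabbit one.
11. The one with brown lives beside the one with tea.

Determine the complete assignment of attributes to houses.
Solution:

House | Hobby | Pet | Drink | Color | Job
-----------------------------------------
  1   | gardening | cat | juice | gray | nurse
  2   | cooking | dog | soda | brown | chef
  3   | painting | hamster | tea | white | writer
  4   | reading | rabbit | coffee | black | pilot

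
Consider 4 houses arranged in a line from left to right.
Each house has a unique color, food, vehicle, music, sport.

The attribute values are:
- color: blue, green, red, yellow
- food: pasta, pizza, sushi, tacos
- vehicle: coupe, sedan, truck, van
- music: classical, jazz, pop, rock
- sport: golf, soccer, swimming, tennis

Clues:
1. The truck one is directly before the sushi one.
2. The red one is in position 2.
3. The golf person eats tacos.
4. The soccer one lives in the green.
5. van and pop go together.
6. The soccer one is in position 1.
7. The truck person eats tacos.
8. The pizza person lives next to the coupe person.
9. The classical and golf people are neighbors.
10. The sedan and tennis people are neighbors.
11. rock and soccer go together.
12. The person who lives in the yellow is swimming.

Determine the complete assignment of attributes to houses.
Solution:

House | Color | Food | Vehicle | Music | Sport
----------------------------------------------
  1   | green | pizza | sedan | rock | soccer
  2   | red | pasta | coupe | classical | tennis
  3   | blue | tacos | truck | jazz | golf
  4   | yellow | sushi | van | pop | swimming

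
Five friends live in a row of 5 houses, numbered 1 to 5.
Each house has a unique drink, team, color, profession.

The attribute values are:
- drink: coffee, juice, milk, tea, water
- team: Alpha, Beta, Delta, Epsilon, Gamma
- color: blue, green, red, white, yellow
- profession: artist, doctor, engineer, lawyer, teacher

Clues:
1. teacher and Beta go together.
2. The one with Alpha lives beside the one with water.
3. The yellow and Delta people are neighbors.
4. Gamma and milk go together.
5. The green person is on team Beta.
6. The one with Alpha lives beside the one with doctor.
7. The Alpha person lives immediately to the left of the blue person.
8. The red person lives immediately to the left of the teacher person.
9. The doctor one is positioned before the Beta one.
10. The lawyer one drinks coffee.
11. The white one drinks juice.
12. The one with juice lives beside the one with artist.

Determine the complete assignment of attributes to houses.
Solution:

House | Drink | Team | Color | Profession
-----------------------------------------
  1   | coffee | Alpha | yellow | lawyer
  2   | water | Delta | blue | doctor
  3   | juice | Epsilon | white | engineer
  4   | milk | Gamma | red | artist
  5   | tea | Beta | green | teacher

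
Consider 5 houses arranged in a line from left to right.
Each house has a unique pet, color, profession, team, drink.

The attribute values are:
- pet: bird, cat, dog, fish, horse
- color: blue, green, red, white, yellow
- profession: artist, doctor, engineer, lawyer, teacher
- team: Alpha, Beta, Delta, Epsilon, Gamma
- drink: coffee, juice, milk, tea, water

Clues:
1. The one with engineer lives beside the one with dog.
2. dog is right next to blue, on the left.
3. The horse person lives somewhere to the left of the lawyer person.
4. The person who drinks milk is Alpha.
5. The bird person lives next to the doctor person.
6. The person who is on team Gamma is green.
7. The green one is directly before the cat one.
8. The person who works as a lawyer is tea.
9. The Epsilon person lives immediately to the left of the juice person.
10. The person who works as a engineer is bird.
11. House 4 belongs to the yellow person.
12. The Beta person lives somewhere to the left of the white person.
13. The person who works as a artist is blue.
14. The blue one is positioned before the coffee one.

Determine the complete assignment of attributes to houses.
Solution:

House | Pet | Color | Profession | Team | Drink
-----------------------------------------------
  1   | bird | red | engineer | Epsilon | water
  2   | dog | green | doctor | Gamma | juice
  3   | cat | blue | artist | Alpha | milk
  4   | horse | yellow | teacher | Beta | coffee
  5   | fish | white | lawyer | Delta | tea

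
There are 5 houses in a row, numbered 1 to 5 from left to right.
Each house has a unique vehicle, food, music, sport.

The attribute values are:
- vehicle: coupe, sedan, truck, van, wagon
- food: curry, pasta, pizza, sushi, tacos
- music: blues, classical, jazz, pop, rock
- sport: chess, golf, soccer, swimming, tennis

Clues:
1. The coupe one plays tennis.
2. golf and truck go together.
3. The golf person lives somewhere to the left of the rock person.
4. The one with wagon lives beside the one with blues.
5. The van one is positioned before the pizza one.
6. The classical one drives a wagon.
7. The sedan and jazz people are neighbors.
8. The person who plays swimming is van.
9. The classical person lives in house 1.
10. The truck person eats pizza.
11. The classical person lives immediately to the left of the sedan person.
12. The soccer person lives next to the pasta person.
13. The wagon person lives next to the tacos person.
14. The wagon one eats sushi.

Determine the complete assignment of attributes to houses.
Solution:

House | Vehicle | Food | Music | Sport
--------------------------------------
  1   | wagon | sushi | classical | chess
  2   | sedan | tacos | blues | soccer
  3   | van | pasta | jazz | swimming
  4   | truck | pizza | pop | golf
  5   | coupe | curry | rock | tennis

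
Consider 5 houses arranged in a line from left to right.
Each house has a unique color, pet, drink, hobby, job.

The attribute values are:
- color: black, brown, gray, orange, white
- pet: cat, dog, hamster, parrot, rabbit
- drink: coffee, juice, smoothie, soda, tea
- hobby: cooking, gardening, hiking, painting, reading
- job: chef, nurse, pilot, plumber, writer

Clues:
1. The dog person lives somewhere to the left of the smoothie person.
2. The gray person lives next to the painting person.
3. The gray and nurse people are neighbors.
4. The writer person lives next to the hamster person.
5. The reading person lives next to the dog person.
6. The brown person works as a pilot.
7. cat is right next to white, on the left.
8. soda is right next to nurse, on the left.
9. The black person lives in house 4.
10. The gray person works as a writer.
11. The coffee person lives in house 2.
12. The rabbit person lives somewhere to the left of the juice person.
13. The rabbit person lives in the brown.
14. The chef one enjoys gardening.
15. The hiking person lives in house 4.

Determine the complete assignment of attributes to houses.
Solution:

House | Color | Pet | Drink | Hobby | Job
-----------------------------------------
  1   | gray | cat | soda | cooking | writer
  2   | white | hamster | coffee | painting | nurse
  3   | brown | rabbit | tea | reading | pilot
  4   | black | dog | juice | hiking | plumber
  5   | orange | parrot | smoothie | gardening | chef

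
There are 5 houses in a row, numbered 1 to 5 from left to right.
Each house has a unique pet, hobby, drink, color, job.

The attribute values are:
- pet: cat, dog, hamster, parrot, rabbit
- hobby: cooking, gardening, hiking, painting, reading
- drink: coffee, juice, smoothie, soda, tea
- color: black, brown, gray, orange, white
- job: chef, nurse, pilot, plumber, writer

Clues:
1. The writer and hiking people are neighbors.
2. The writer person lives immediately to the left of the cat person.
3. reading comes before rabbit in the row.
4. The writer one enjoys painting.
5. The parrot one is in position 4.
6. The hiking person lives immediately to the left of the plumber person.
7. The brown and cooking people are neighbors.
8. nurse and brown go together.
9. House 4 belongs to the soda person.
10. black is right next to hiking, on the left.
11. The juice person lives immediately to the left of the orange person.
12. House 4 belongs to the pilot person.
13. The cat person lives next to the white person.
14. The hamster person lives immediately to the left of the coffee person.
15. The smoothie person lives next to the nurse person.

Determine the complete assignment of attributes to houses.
Solution:

House | Pet | Hobby | Drink | Color | Job
-----------------------------------------
  1   | hamster | painting | smoothie | black | writer
  2   | cat | hiking | coffee | brown | nurse
  3   | dog | cooking | juice | white | plumber
  4   | parrot | reading | soda | orange | pilot
  5   | rabbit | gardening | tea | gray | chef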